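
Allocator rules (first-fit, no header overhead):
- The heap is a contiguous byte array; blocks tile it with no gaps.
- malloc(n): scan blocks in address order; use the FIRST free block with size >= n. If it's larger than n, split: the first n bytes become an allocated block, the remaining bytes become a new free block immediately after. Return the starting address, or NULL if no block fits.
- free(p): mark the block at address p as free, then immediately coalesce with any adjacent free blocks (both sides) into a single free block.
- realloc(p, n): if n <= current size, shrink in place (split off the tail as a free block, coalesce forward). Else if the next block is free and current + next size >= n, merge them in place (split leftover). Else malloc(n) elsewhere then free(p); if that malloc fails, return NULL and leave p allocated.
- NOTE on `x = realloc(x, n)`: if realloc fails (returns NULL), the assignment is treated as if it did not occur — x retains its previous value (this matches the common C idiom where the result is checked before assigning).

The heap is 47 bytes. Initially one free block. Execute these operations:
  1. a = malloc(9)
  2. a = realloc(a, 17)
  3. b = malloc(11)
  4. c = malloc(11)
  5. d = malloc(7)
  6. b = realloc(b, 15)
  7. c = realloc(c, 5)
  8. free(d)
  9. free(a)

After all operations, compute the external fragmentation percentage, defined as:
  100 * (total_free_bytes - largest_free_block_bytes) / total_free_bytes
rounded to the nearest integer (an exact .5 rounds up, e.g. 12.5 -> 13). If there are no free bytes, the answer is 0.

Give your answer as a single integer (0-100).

Op 1: a = malloc(9) -> a = 0; heap: [0-8 ALLOC][9-46 FREE]
Op 2: a = realloc(a, 17) -> a = 0; heap: [0-16 ALLOC][17-46 FREE]
Op 3: b = malloc(11) -> b = 17; heap: [0-16 ALLOC][17-27 ALLOC][28-46 FREE]
Op 4: c = malloc(11) -> c = 28; heap: [0-16 ALLOC][17-27 ALLOC][28-38 ALLOC][39-46 FREE]
Op 5: d = malloc(7) -> d = 39; heap: [0-16 ALLOC][17-27 ALLOC][28-38 ALLOC][39-45 ALLOC][46-46 FREE]
Op 6: b = realloc(b, 15) -> NULL (b unchanged); heap: [0-16 ALLOC][17-27 ALLOC][28-38 ALLOC][39-45 ALLOC][46-46 FREE]
Op 7: c = realloc(c, 5) -> c = 28; heap: [0-16 ALLOC][17-27 ALLOC][28-32 ALLOC][33-38 FREE][39-45 ALLOC][46-46 FREE]
Op 8: free(d) -> (freed d); heap: [0-16 ALLOC][17-27 ALLOC][28-32 ALLOC][33-46 FREE]
Op 9: free(a) -> (freed a); heap: [0-16 FREE][17-27 ALLOC][28-32 ALLOC][33-46 FREE]
Free blocks: [17 14] total_free=31 largest=17 -> 100*(31-17)/31 = 1400/31 ≈ 45.161 -> rounds to 45

Answer: 45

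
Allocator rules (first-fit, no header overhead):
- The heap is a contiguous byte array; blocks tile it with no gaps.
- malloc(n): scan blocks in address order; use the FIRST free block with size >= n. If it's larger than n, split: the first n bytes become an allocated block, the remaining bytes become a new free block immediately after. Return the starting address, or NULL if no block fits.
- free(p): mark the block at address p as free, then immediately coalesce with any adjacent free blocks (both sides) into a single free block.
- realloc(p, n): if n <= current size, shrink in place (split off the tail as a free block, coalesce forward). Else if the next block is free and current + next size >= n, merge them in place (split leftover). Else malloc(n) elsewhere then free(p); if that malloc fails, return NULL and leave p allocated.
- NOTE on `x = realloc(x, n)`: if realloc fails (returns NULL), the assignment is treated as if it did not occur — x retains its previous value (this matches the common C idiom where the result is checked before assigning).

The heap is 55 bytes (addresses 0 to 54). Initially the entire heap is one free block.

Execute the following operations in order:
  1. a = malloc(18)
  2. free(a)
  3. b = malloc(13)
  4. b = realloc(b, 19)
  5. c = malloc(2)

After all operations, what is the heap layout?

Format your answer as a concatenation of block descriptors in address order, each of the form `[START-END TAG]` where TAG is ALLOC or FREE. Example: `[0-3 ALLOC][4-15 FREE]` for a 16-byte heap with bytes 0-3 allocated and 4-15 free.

Op 1: a = malloc(18) -> a = 0; heap: [0-17 ALLOC][18-54 FREE]
Op 2: free(a) -> (freed a); heap: [0-54 FREE]
Op 3: b = malloc(13) -> b = 0; heap: [0-12 ALLOC][13-54 FREE]
Op 4: b = realloc(b, 19) -> b = 0; heap: [0-18 ALLOC][19-54 FREE]
Op 5: c = malloc(2) -> c = 19; heap: [0-18 ALLOC][19-20 ALLOC][21-54 FREE]

Answer: [0-18 ALLOC][19-20 ALLOC][21-54 FREE]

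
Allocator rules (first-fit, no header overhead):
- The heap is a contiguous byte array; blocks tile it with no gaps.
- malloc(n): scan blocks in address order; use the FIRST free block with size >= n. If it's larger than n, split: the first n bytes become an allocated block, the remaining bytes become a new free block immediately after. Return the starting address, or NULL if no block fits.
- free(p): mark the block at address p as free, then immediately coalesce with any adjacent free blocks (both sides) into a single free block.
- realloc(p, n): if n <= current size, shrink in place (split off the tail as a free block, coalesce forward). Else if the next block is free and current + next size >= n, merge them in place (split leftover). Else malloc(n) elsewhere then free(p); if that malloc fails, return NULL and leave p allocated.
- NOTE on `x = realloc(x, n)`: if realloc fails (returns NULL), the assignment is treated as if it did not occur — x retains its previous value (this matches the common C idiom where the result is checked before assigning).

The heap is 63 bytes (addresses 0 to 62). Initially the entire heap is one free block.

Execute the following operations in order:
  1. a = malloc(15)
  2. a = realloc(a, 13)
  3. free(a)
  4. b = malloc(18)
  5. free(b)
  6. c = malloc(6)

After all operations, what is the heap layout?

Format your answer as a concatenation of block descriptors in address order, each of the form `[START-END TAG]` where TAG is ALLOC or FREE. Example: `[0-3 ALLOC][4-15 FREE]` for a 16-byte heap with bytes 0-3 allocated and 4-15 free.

Op 1: a = malloc(15) -> a = 0; heap: [0-14 ALLOC][15-62 FREE]
Op 2: a = realloc(a, 13) -> a = 0; heap: [0-12 ALLOC][13-62 FREE]
Op 3: free(a) -> (freed a); heap: [0-62 FREE]
Op 4: b = malloc(18) -> b = 0; heap: [0-17 ALLOC][18-62 FREE]
Op 5: free(b) -> (freed b); heap: [0-62 FREE]
Op 6: c = malloc(6) -> c = 0; heap: [0-5 ALLOC][6-62 FREE]

Answer: [0-5 ALLOC][6-62 FREE]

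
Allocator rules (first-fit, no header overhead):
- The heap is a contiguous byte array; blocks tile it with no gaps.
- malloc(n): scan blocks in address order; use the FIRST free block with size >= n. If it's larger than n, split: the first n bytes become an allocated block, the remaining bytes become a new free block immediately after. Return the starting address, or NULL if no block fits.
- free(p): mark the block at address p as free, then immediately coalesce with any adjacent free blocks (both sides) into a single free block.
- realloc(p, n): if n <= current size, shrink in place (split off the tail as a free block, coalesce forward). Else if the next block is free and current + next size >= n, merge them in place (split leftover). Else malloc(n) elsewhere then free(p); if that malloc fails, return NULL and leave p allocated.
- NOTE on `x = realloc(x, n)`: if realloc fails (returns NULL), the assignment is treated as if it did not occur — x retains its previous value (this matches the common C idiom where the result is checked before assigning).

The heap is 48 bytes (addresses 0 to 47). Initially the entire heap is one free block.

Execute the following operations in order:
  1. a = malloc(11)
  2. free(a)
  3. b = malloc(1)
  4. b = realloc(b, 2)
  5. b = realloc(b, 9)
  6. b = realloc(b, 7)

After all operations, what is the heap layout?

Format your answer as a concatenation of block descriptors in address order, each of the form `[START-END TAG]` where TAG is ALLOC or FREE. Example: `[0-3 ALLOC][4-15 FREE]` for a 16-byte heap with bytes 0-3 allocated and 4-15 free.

Op 1: a = malloc(11) -> a = 0; heap: [0-10 ALLOC][11-47 FREE]
Op 2: free(a) -> (freed a); heap: [0-47 FREE]
Op 3: b = malloc(1) -> b = 0; heap: [0-0 ALLOC][1-47 FREE]
Op 4: b = realloc(b, 2) -> b = 0; heap: [0-1 ALLOC][2-47 FREE]
Op 5: b = realloc(b, 9) -> b = 0; heap: [0-8 ALLOC][9-47 FREE]
Op 6: b = realloc(b, 7) -> b = 0; heap: [0-6 ALLOC][7-47 FREE]

Answer: [0-6 ALLOC][7-47 FREE]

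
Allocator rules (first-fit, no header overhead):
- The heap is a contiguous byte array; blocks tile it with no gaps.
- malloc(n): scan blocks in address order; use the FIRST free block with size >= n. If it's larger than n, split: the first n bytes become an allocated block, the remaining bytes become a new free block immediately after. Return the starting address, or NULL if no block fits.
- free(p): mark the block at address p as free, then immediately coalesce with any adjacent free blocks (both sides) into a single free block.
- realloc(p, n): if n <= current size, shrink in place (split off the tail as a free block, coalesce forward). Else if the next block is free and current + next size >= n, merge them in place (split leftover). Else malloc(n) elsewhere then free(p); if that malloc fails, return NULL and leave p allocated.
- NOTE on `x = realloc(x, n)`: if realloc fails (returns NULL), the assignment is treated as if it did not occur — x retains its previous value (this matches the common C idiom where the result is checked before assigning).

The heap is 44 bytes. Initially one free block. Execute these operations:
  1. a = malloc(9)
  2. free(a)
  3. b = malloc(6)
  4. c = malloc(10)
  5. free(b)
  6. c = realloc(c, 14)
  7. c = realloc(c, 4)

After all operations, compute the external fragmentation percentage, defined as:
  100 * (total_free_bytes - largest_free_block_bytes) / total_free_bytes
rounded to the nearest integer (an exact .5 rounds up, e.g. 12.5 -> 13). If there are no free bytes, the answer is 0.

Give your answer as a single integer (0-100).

Answer: 15

Derivation:
Op 1: a = malloc(9) -> a = 0; heap: [0-8 ALLOC][9-43 FREE]
Op 2: free(a) -> (freed a); heap: [0-43 FREE]
Op 3: b = malloc(6) -> b = 0; heap: [0-5 ALLOC][6-43 FREE]
Op 4: c = malloc(10) -> c = 6; heap: [0-5 ALLOC][6-15 ALLOC][16-43 FREE]
Op 5: free(b) -> (freed b); heap: [0-5 FREE][6-15 ALLOC][16-43 FREE]
Op 6: c = realloc(c, 14) -> c = 6; heap: [0-5 FREE][6-19 ALLOC][20-43 FREE]
Op 7: c = realloc(c, 4) -> c = 6; heap: [0-5 FREE][6-9 ALLOC][10-43 FREE]
Free blocks: [6 34] total_free=40 largest=34 -> 100*(40-34)/40 = 600/40 = 15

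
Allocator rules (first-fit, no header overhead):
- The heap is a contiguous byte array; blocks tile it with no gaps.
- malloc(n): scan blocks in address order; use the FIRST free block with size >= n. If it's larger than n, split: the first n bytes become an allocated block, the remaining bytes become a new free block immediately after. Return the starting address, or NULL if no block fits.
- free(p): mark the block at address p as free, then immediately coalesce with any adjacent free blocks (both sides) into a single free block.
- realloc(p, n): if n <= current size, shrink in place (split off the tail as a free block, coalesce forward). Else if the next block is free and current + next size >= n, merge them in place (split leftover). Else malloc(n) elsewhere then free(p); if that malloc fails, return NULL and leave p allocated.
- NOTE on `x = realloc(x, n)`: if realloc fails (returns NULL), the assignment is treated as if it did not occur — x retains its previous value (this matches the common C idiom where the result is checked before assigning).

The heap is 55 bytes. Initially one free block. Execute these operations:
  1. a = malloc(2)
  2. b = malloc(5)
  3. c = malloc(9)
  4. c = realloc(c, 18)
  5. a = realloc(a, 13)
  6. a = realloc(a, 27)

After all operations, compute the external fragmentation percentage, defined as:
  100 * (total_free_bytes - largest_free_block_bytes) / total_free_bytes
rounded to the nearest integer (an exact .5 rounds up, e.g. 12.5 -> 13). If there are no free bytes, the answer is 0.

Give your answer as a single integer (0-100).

Answer: 40

Derivation:
Op 1: a = malloc(2) -> a = 0; heap: [0-1 ALLOC][2-54 FREE]
Op 2: b = malloc(5) -> b = 2; heap: [0-1 ALLOC][2-6 ALLOC][7-54 FREE]
Op 3: c = malloc(9) -> c = 7; heap: [0-1 ALLOC][2-6 ALLOC][7-15 ALLOC][16-54 FREE]
Op 4: c = realloc(c, 18) -> c = 7; heap: [0-1 ALLOC][2-6 ALLOC][7-24 ALLOC][25-54 FREE]
Op 5: a = realloc(a, 13) -> a = 25; heap: [0-1 FREE][2-6 ALLOC][7-24 ALLOC][25-37 ALLOC][38-54 FREE]
Op 6: a = realloc(a, 27) -> a = 25; heap: [0-1 FREE][2-6 ALLOC][7-24 ALLOC][25-51 ALLOC][52-54 FREE]
Free blocks: [2 3] total_free=5 largest=3 -> 100*(5-3)/5 = 200/5 = 40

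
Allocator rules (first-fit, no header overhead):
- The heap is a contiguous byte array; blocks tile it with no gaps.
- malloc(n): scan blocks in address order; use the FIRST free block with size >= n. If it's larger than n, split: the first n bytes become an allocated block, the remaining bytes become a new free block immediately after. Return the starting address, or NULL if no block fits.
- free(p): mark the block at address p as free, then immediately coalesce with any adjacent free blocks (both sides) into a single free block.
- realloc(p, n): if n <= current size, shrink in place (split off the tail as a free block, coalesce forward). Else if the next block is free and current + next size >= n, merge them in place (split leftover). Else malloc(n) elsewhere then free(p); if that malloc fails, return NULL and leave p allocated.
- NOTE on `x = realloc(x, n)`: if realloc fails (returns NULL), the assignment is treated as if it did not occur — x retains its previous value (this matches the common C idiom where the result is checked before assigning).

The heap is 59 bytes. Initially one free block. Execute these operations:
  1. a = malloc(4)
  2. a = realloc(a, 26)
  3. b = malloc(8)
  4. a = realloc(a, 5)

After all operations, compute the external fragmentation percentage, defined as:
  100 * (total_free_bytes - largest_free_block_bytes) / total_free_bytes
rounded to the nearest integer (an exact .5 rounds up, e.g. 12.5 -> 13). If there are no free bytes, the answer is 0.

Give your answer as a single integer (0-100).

Op 1: a = malloc(4) -> a = 0; heap: [0-3 ALLOC][4-58 FREE]
Op 2: a = realloc(a, 26) -> a = 0; heap: [0-25 ALLOC][26-58 FREE]
Op 3: b = malloc(8) -> b = 26; heap: [0-25 ALLOC][26-33 ALLOC][34-58 FREE]
Op 4: a = realloc(a, 5) -> a = 0; heap: [0-4 ALLOC][5-25 FREE][26-33 ALLOC][34-58 FREE]
Free blocks: [21 25] total_free=46 largest=25 -> 100*(46-25)/46 = 2100/46 ≈ 45.652 -> rounds to 46

Answer: 46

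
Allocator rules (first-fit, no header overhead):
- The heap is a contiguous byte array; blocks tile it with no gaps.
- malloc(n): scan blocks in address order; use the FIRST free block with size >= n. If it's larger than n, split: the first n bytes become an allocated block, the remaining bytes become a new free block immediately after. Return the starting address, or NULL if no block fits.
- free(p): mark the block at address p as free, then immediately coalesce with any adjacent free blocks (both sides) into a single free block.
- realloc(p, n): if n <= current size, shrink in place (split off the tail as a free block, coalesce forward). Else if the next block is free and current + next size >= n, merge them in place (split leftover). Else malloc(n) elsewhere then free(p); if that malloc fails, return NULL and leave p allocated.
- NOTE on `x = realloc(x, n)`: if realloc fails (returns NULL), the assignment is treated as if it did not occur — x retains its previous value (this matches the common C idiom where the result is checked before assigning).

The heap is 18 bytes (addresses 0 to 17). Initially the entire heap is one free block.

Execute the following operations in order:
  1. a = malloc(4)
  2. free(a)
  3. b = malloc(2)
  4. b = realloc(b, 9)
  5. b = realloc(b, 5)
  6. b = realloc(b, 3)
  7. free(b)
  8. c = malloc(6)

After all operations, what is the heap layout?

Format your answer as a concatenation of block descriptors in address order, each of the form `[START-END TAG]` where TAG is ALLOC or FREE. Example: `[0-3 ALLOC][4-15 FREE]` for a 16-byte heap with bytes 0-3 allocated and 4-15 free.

Answer: [0-5 ALLOC][6-17 FREE]

Derivation:
Op 1: a = malloc(4) -> a = 0; heap: [0-3 ALLOC][4-17 FREE]
Op 2: free(a) -> (freed a); heap: [0-17 FREE]
Op 3: b = malloc(2) -> b = 0; heap: [0-1 ALLOC][2-17 FREE]
Op 4: b = realloc(b, 9) -> b = 0; heap: [0-8 ALLOC][9-17 FREE]
Op 5: b = realloc(b, 5) -> b = 0; heap: [0-4 ALLOC][5-17 FREE]
Op 6: b = realloc(b, 3) -> b = 0; heap: [0-2 ALLOC][3-17 FREE]
Op 7: free(b) -> (freed b); heap: [0-17 FREE]
Op 8: c = malloc(6) -> c = 0; heap: [0-5 ALLOC][6-17 FREE]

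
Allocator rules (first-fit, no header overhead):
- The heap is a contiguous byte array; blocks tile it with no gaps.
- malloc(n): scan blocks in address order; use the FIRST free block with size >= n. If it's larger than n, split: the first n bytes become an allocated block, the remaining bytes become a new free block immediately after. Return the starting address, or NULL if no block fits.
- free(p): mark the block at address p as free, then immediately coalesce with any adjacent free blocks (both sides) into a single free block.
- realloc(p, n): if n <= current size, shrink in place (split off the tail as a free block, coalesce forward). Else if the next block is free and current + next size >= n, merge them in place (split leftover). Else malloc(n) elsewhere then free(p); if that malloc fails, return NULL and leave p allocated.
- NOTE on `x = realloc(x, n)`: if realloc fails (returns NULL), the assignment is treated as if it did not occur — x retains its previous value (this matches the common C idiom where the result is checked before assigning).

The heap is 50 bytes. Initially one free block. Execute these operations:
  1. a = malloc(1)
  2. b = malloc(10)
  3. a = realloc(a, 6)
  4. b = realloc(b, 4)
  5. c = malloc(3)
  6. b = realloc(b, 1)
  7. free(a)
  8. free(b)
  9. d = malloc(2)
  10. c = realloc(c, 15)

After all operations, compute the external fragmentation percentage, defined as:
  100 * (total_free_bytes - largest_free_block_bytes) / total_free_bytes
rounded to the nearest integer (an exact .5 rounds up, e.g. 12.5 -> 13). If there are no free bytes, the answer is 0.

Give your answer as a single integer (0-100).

Op 1: a = malloc(1) -> a = 0; heap: [0-0 ALLOC][1-49 FREE]
Op 2: b = malloc(10) -> b = 1; heap: [0-0 ALLOC][1-10 ALLOC][11-49 FREE]
Op 3: a = realloc(a, 6) -> a = 11; heap: [0-0 FREE][1-10 ALLOC][11-16 ALLOC][17-49 FREE]
Op 4: b = realloc(b, 4) -> b = 1; heap: [0-0 FREE][1-4 ALLOC][5-10 FREE][11-16 ALLOC][17-49 FREE]
Op 5: c = malloc(3) -> c = 5; heap: [0-0 FREE][1-4 ALLOC][5-7 ALLOC][8-10 FREE][11-16 ALLOC][17-49 FREE]
Op 6: b = realloc(b, 1) -> b = 1; heap: [0-0 FREE][1-1 ALLOC][2-4 FREE][5-7 ALLOC][8-10 FREE][11-16 ALLOC][17-49 FREE]
Op 7: free(a) -> (freed a); heap: [0-0 FREE][1-1 ALLOC][2-4 FREE][5-7 ALLOC][8-49 FREE]
Op 8: free(b) -> (freed b); heap: [0-4 FREE][5-7 ALLOC][8-49 FREE]
Op 9: d = malloc(2) -> d = 0; heap: [0-1 ALLOC][2-4 FREE][5-7 ALLOC][8-49 FREE]
Op 10: c = realloc(c, 15) -> c = 5; heap: [0-1 ALLOC][2-4 FREE][5-19 ALLOC][20-49 FREE]
Free blocks: [3 30] total_free=33 largest=30 -> 100*(33-30)/33 = 300/33 ≈ 9.091 -> rounds to 9

Answer: 9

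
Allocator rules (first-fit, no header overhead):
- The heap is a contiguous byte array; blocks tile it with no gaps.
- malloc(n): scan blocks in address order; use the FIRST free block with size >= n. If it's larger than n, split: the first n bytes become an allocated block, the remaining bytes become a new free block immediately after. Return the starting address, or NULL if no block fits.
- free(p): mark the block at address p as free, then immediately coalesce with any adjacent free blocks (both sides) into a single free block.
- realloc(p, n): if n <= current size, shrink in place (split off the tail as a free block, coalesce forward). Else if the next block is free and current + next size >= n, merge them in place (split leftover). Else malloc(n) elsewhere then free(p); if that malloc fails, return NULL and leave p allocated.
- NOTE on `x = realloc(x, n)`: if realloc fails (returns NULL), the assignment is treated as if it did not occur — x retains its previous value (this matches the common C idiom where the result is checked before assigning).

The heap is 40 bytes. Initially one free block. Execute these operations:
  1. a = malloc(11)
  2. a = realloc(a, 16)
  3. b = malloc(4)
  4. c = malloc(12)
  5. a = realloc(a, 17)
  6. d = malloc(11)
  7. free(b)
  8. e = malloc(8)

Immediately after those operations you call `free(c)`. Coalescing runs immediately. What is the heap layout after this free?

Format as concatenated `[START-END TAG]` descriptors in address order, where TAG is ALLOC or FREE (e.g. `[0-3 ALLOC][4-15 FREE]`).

Op 1: a = malloc(11) -> a = 0; heap: [0-10 ALLOC][11-39 FREE]
Op 2: a = realloc(a, 16) -> a = 0; heap: [0-15 ALLOC][16-39 FREE]
Op 3: b = malloc(4) -> b = 16; heap: [0-15 ALLOC][16-19 ALLOC][20-39 FREE]
Op 4: c = malloc(12) -> c = 20; heap: [0-15 ALLOC][16-19 ALLOC][20-31 ALLOC][32-39 FREE]
Op 5: a = realloc(a, 17) -> NULL (a unchanged); heap: [0-15 ALLOC][16-19 ALLOC][20-31 ALLOC][32-39 FREE]
Op 6: d = malloc(11) -> d = NULL; heap: [0-15 ALLOC][16-19 ALLOC][20-31 ALLOC][32-39 FREE]
Op 7: free(b) -> (freed b); heap: [0-15 ALLOC][16-19 FREE][20-31 ALLOC][32-39 FREE]
Op 8: e = malloc(8) -> e = 32; heap: [0-15 ALLOC][16-19 FREE][20-31 ALLOC][32-39 ALLOC]
free(c): c = 20 -> block [20-31 ALLOC]; mark free, coalesce with adjacent free neighbors -> [0-15 ALLOC][16-31 FREE][32-39 ALLOC]

Answer: [0-15 ALLOC][16-31 FREE][32-39 ALLOC]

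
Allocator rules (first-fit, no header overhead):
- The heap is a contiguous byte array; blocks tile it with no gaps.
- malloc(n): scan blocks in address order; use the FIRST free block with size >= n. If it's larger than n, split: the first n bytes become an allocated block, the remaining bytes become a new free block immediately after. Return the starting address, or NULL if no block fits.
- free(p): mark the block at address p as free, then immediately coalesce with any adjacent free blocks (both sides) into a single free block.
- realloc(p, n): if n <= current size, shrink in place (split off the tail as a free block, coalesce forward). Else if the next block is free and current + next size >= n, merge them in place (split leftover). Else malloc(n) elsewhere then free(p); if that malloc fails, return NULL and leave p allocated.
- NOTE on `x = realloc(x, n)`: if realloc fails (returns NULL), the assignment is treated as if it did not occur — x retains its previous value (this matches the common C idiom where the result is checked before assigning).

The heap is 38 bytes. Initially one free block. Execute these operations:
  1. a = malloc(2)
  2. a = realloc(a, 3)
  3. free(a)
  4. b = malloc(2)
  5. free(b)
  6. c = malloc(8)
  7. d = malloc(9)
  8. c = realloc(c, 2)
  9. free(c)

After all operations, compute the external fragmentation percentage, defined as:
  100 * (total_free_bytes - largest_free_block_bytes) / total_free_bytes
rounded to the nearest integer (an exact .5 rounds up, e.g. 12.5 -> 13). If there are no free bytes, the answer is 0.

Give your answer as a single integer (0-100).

Op 1: a = malloc(2) -> a = 0; heap: [0-1 ALLOC][2-37 FREE]
Op 2: a = realloc(a, 3) -> a = 0; heap: [0-2 ALLOC][3-37 FREE]
Op 3: free(a) -> (freed a); heap: [0-37 FREE]
Op 4: b = malloc(2) -> b = 0; heap: [0-1 ALLOC][2-37 FREE]
Op 5: free(b) -> (freed b); heap: [0-37 FREE]
Op 6: c = malloc(8) -> c = 0; heap: [0-7 ALLOC][8-37 FREE]
Op 7: d = malloc(9) -> d = 8; heap: [0-7 ALLOC][8-16 ALLOC][17-37 FREE]
Op 8: c = realloc(c, 2) -> c = 0; heap: [0-1 ALLOC][2-7 FREE][8-16 ALLOC][17-37 FREE]
Op 9: free(c) -> (freed c); heap: [0-7 FREE][8-16 ALLOC][17-37 FREE]
Free blocks: [8 21] total_free=29 largest=21 -> 100*(29-21)/29 = 800/29 ≈ 27.586 -> rounds to 28

Answer: 28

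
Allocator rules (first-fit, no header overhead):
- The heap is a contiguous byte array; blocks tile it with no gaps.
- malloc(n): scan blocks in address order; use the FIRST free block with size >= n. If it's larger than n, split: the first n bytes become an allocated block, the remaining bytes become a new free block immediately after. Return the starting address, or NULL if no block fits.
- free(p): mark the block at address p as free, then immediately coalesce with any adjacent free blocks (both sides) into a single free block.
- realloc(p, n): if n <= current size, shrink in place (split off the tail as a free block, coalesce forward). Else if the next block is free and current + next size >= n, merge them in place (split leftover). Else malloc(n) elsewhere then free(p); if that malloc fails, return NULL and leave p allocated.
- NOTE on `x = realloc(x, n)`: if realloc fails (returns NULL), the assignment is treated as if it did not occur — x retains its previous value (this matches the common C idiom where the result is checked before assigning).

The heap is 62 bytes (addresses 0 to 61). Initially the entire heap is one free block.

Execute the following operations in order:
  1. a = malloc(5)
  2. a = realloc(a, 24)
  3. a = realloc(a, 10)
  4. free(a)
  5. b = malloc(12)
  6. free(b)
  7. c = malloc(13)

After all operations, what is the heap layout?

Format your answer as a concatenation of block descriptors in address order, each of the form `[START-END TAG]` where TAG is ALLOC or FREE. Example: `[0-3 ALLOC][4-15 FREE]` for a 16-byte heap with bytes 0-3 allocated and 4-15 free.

Op 1: a = malloc(5) -> a = 0; heap: [0-4 ALLOC][5-61 FREE]
Op 2: a = realloc(a, 24) -> a = 0; heap: [0-23 ALLOC][24-61 FREE]
Op 3: a = realloc(a, 10) -> a = 0; heap: [0-9 ALLOC][10-61 FREE]
Op 4: free(a) -> (freed a); heap: [0-61 FREE]
Op 5: b = malloc(12) -> b = 0; heap: [0-11 ALLOC][12-61 FREE]
Op 6: free(b) -> (freed b); heap: [0-61 FREE]
Op 7: c = malloc(13) -> c = 0; heap: [0-12 ALLOC][13-61 FREE]

Answer: [0-12 ALLOC][13-61 FREE]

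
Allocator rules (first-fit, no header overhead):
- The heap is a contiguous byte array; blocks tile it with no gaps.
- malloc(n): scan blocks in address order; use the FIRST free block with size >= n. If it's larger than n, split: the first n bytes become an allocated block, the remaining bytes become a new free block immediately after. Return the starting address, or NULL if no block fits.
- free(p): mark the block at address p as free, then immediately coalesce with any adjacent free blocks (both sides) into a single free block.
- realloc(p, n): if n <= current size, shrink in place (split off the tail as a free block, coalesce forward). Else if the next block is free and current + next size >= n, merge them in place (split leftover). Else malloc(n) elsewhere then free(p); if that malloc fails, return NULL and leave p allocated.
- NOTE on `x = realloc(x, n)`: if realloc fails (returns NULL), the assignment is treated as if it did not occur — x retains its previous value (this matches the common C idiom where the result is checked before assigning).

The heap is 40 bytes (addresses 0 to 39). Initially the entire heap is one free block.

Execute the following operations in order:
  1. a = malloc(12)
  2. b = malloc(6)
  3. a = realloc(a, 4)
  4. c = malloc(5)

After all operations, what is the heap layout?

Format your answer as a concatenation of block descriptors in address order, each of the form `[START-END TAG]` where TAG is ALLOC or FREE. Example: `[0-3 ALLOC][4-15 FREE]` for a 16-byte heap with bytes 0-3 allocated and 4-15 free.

Op 1: a = malloc(12) -> a = 0; heap: [0-11 ALLOC][12-39 FREE]
Op 2: b = malloc(6) -> b = 12; heap: [0-11 ALLOC][12-17 ALLOC][18-39 FREE]
Op 3: a = realloc(a, 4) -> a = 0; heap: [0-3 ALLOC][4-11 FREE][12-17 ALLOC][18-39 FREE]
Op 4: c = malloc(5) -> c = 4; heap: [0-3 ALLOC][4-8 ALLOC][9-11 FREE][12-17 ALLOC][18-39 FREE]

Answer: [0-3 ALLOC][4-8 ALLOC][9-11 FREE][12-17 ALLOC][18-39 FREE]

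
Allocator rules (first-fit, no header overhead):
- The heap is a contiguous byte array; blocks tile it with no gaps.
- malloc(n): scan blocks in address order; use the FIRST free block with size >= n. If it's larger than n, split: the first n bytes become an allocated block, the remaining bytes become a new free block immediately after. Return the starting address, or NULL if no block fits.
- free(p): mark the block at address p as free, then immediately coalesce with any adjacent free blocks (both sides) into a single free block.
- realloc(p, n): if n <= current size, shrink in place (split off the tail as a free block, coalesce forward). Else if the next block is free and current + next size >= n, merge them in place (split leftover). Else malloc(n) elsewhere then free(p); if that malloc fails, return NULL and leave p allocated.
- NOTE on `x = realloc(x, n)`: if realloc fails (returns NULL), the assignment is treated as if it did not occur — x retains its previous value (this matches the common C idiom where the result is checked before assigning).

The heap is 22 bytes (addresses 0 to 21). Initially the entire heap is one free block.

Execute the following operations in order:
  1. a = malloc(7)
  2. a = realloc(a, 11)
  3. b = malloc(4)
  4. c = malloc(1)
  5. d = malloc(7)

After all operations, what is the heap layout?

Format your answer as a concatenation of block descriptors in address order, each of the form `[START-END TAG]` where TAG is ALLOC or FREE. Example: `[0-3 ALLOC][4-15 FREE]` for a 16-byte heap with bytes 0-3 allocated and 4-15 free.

Op 1: a = malloc(7) -> a = 0; heap: [0-6 ALLOC][7-21 FREE]
Op 2: a = realloc(a, 11) -> a = 0; heap: [0-10 ALLOC][11-21 FREE]
Op 3: b = malloc(4) -> b = 11; heap: [0-10 ALLOC][11-14 ALLOC][15-21 FREE]
Op 4: c = malloc(1) -> c = 15; heap: [0-10 ALLOC][11-14 ALLOC][15-15 ALLOC][16-21 FREE]
Op 5: d = malloc(7) -> d = NULL; heap: [0-10 ALLOC][11-14 ALLOC][15-15 ALLOC][16-21 FREE]

Answer: [0-10 ALLOC][11-14 ALLOC][15-15 ALLOC][16-21 FREE]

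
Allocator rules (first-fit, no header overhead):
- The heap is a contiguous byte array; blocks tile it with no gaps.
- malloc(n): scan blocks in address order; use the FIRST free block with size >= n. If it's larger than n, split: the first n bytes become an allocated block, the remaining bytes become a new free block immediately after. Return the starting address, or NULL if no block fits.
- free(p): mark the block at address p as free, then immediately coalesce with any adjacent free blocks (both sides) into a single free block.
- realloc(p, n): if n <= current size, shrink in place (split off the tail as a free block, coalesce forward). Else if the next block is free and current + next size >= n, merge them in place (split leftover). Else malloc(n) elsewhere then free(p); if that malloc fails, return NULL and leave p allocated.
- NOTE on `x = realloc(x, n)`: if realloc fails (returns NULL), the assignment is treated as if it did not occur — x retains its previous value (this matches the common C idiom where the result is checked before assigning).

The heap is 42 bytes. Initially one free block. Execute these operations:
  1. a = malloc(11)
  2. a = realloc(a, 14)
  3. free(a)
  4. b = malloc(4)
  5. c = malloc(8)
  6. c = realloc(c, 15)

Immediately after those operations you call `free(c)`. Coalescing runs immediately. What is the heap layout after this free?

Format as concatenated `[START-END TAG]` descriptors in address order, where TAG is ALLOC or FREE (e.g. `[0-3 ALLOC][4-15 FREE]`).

Answer: [0-3 ALLOC][4-41 FREE]

Derivation:
Op 1: a = malloc(11) -> a = 0; heap: [0-10 ALLOC][11-41 FREE]
Op 2: a = realloc(a, 14) -> a = 0; heap: [0-13 ALLOC][14-41 FREE]
Op 3: free(a) -> (freed a); heap: [0-41 FREE]
Op 4: b = malloc(4) -> b = 0; heap: [0-3 ALLOC][4-41 FREE]
Op 5: c = malloc(8) -> c = 4; heap: [0-3 ALLOC][4-11 ALLOC][12-41 FREE]
Op 6: c = realloc(c, 15) -> c = 4; heap: [0-3 ALLOC][4-18 ALLOC][19-41 FREE]
free(c): c = 4 -> block [4-18 ALLOC]; mark free, coalesce with adjacent free neighbors -> [0-3 ALLOC][4-41 FREE]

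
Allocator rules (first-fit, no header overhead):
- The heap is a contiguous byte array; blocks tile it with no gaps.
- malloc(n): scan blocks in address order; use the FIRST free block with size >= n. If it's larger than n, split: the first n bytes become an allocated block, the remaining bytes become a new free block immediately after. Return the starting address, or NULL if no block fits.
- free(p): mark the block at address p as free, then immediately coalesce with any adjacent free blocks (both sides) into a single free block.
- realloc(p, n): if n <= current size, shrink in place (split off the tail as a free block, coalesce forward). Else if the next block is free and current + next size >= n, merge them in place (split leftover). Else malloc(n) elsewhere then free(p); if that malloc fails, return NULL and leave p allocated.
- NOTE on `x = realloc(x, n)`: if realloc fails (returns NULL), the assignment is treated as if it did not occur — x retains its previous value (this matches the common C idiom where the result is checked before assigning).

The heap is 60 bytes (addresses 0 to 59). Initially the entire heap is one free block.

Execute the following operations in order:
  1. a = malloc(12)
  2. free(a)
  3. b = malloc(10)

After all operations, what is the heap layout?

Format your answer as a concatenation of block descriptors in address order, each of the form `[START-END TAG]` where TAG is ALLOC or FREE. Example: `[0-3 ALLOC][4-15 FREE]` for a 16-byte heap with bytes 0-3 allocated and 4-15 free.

Op 1: a = malloc(12) -> a = 0; heap: [0-11 ALLOC][12-59 FREE]
Op 2: free(a) -> (freed a); heap: [0-59 FREE]
Op 3: b = malloc(10) -> b = 0; heap: [0-9 ALLOC][10-59 FREE]

Answer: [0-9 ALLOC][10-59 FREE]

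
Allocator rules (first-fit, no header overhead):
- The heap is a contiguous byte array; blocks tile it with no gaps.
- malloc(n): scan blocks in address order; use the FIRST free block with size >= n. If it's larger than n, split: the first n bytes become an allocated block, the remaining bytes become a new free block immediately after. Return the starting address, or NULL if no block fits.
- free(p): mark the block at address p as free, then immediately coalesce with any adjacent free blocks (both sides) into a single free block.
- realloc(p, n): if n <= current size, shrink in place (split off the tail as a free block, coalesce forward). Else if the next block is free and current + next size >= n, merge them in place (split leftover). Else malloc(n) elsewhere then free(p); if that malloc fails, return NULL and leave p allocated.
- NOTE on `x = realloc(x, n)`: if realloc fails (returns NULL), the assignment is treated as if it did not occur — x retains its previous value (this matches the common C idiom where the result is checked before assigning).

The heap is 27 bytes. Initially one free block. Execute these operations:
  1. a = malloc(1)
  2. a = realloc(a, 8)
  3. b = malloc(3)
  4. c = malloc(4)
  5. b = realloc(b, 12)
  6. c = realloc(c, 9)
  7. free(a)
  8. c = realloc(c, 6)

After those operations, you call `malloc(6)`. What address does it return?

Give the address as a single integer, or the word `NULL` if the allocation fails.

Answer: 6

Derivation:
Op 1: a = malloc(1) -> a = 0; heap: [0-0 ALLOC][1-26 FREE]
Op 2: a = realloc(a, 8) -> a = 0; heap: [0-7 ALLOC][8-26 FREE]
Op 3: b = malloc(3) -> b = 8; heap: [0-7 ALLOC][8-10 ALLOC][11-26 FREE]
Op 4: c = malloc(4) -> c = 11; heap: [0-7 ALLOC][8-10 ALLOC][11-14 ALLOC][15-26 FREE]
Op 5: b = realloc(b, 12) -> b = 15; heap: [0-7 ALLOC][8-10 FREE][11-14 ALLOC][15-26 ALLOC]
Op 6: c = realloc(c, 9) -> NULL (c unchanged); heap: [0-7 ALLOC][8-10 FREE][11-14 ALLOC][15-26 ALLOC]
Op 7: free(a) -> (freed a); heap: [0-10 FREE][11-14 ALLOC][15-26 ALLOC]
Op 8: c = realloc(c, 6) -> c = 0; heap: [0-5 ALLOC][6-14 FREE][15-26 ALLOC]
malloc(6): first-fit scan over [0-5 ALLOC][6-14 FREE][15-26 ALLOC] -> 6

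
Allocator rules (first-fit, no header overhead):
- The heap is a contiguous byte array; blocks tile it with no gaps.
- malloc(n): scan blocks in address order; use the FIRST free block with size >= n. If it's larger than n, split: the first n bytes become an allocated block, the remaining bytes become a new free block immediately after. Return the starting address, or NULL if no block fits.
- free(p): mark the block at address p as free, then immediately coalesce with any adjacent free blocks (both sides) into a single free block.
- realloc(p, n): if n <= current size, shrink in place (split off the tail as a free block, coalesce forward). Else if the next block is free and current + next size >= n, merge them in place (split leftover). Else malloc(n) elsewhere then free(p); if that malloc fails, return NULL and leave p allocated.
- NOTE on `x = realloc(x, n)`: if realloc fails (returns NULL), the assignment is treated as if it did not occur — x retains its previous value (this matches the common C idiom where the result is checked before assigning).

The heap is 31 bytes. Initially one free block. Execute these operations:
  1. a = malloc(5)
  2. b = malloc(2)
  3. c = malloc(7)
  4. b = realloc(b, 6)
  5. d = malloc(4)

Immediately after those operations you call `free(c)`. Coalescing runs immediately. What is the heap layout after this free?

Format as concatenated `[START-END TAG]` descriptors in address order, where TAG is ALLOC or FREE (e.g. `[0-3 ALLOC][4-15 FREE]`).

Answer: [0-4 ALLOC][5-13 FREE][14-19 ALLOC][20-23 ALLOC][24-30 FREE]

Derivation:
Op 1: a = malloc(5) -> a = 0; heap: [0-4 ALLOC][5-30 FREE]
Op 2: b = malloc(2) -> b = 5; heap: [0-4 ALLOC][5-6 ALLOC][7-30 FREE]
Op 3: c = malloc(7) -> c = 7; heap: [0-4 ALLOC][5-6 ALLOC][7-13 ALLOC][14-30 FREE]
Op 4: b = realloc(b, 6) -> b = 14; heap: [0-4 ALLOC][5-6 FREE][7-13 ALLOC][14-19 ALLOC][20-30 FREE]
Op 5: d = malloc(4) -> d = 20; heap: [0-4 ALLOC][5-6 FREE][7-13 ALLOC][14-19 ALLOC][20-23 ALLOC][24-30 FREE]
free(c): c = 7 -> block [7-13 ALLOC]; mark free, coalesce with adjacent free neighbors -> [0-4 ALLOC][5-13 FREE][14-19 ALLOC][20-23 ALLOC][24-30 FREE]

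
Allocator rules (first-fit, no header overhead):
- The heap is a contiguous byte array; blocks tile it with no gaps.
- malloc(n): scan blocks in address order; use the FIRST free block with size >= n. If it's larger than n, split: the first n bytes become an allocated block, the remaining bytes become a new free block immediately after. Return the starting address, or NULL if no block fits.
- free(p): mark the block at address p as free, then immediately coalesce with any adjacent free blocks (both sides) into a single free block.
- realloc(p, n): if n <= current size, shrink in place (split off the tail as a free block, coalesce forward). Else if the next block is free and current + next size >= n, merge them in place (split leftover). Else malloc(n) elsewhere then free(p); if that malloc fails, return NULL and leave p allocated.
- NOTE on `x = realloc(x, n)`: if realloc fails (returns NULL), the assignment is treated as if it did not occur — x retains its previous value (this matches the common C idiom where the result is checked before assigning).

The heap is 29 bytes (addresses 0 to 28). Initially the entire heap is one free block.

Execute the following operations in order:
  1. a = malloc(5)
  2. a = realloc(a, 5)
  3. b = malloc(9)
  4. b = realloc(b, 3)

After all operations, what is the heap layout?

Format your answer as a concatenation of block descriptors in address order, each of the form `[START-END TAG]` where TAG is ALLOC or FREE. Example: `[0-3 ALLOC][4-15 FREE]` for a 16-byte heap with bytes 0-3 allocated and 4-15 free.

Op 1: a = malloc(5) -> a = 0; heap: [0-4 ALLOC][5-28 FREE]
Op 2: a = realloc(a, 5) -> a = 0; heap: [0-4 ALLOC][5-28 FREE]
Op 3: b = malloc(9) -> b = 5; heap: [0-4 ALLOC][5-13 ALLOC][14-28 FREE]
Op 4: b = realloc(b, 3) -> b = 5; heap: [0-4 ALLOC][5-7 ALLOC][8-28 FREE]

Answer: [0-4 ALLOC][5-7 ALLOC][8-28 FREE]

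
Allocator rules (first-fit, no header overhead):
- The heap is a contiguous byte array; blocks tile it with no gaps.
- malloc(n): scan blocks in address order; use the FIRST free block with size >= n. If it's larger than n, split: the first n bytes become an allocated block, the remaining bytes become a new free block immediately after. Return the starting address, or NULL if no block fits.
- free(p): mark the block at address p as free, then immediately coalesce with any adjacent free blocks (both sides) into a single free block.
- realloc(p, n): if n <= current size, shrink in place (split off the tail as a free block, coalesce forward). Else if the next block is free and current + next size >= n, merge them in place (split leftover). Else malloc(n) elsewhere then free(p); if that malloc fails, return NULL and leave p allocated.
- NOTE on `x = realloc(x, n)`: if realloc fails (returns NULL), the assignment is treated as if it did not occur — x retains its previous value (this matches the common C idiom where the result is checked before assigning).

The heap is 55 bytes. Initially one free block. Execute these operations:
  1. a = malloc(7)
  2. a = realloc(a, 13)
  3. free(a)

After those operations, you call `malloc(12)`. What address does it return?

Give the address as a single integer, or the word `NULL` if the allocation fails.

Answer: 0

Derivation:
Op 1: a = malloc(7) -> a = 0; heap: [0-6 ALLOC][7-54 FREE]
Op 2: a = realloc(a, 13) -> a = 0; heap: [0-12 ALLOC][13-54 FREE]
Op 3: free(a) -> (freed a); heap: [0-54 FREE]
malloc(12): first-fit scan over [0-54 FREE] -> 0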